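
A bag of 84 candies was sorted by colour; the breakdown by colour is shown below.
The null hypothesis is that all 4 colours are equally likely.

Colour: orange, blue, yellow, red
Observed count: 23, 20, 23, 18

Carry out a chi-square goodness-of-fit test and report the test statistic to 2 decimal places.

Under H₀ each category has probability 1/4, so each expected count is 84/4 = 21.
cat         O        E   (O−E)²/E
orange     23       21      0.190
blue       20       21      0.048
yellow     23       21      0.190
red        18       21      0.429
Sum = 0.86

0.86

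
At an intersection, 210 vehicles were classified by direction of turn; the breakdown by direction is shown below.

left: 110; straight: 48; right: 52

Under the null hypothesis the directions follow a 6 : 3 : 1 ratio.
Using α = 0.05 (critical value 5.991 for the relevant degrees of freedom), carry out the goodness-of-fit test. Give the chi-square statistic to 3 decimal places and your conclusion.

51.365; reject

Ratio total = 10. Expected counts: 210×6/10 = 126, 210×3/10 = 63, 210×1/10 = 21.
left: (110 − 126)²/126 = 256/126 = 2.0317
straight: (48 − 63)²/63 = 225/63 = 3.5714
right: (52 − 21)²/21 = 961/21 = 45.7619
Sum = 51.365
df = 2. Since 51.365 > 5.991, we reject H₀.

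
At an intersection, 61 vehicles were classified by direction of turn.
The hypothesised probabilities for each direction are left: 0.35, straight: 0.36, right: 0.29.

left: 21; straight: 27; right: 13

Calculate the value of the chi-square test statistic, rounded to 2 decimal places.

2.41

Expected counts E_i = n·p_i: 61×0.35 = 21.35, 61×0.36 = 21.96, 61×0.29 = 17.69.
χ² = (21−21.35)²/21.35 + (27−21.96)²/21.96 + (13−17.69)²/17.69
   = 0.006 + 1.157 + 1.243
Sum = 2.41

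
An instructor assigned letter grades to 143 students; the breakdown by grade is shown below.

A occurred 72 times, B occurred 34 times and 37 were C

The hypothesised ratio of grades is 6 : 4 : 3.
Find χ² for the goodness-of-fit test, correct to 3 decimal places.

3.303

Ratio total = 13. Expected counts: 143×6/13 = 66, 143×4/13 = 44, 143×3/13 = 33.
cat         O        E   (O−E)²/E
A          72       66     0.5455
B          34       44     2.2727
C          37       33     0.4848
Sum = 3.303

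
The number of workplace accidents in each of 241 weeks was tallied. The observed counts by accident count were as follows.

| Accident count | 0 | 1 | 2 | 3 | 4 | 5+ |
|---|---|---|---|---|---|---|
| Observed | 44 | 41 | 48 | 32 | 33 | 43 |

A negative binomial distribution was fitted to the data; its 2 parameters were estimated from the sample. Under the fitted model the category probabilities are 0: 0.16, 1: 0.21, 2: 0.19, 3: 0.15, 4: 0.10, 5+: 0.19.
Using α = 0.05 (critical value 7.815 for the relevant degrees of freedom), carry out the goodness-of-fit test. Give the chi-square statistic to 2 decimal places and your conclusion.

Expected counts E_i = n·p_i: 241×0.16 = 38.56, 241×0.21 = 50.61, 241×0.19 = 45.79, 241×0.15 = 36.15, 241×0.10 = 24.1, 241×0.19 = 45.79.
0: (44 − 38.56)²/38.56 = 29.5936/38.56 = 0.767
1: (41 − 50.61)²/50.61 = 92.3521/50.61 = 1.825
2: (48 − 45.79)²/45.79 = 4.8841/45.79 = 0.107
3: (32 − 36.15)²/36.15 = 17.2225/36.15 = 0.476
4: (33 − 24.1)²/24.1 = 79.21/24.1 = 3.287
5+: (43 − 45.79)²/45.79 = 7.7841/45.79 = 0.170
Sum = 6.63
df = 3. Since 6.63 < 7.815, we do not reject H₀.

6.63; do not reject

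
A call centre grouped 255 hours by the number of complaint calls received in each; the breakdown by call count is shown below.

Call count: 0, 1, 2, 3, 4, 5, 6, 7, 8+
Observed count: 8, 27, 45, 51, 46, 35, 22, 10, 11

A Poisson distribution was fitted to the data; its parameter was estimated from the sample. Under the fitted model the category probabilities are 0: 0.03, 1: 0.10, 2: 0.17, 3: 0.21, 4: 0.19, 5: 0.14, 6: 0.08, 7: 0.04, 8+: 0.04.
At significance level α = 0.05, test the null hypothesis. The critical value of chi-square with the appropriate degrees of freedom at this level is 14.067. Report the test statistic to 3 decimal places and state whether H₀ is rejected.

0.618; do not reject

Expected counts E_i = n·p_i: 255×0.03 = 7.65, 255×0.10 = 25.5, 255×0.17 = 43.35, 255×0.21 = 53.55, 255×0.19 = 48.45, 255×0.14 = 35.7, 255×0.08 = 20.4, 255×0.04 = 10.2, 255×0.04 = 10.2.
0: (8 − 7.65)²/7.65 = 0.1225/7.65 = 0.0160
1: (27 − 25.5)²/25.5 = 2.25/25.5 = 0.0882
2: (45 − 43.35)²/43.35 = 2.7225/43.35 = 0.0628
3: (51 − 53.55)²/53.55 = 6.5025/53.55 = 0.1214
4: (46 − 48.45)²/48.45 = 6.0025/48.45 = 0.1239
5: (35 − 35.7)²/35.7 = 0.49/35.7 = 0.0137
6: (22 − 20.4)²/20.4 = 2.56/20.4 = 0.1255
7: (10 − 10.2)²/10.2 = 0.04/10.2 = 0.0039
8+: (11 − 10.2)²/10.2 = 0.64/10.2 = 0.0627
Sum = 0.618
df = 7. Since 0.618 < 14.067, we do not reject H₀.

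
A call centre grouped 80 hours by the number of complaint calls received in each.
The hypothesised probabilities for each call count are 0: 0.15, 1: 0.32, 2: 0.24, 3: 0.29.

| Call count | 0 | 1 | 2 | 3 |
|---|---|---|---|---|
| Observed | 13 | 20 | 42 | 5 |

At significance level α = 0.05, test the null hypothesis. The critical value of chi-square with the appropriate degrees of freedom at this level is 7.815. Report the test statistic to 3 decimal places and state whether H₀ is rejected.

Expected counts E_i = n·p_i: 80×0.15 = 12, 80×0.32 = 25.6, 80×0.24 = 19.2, 80×0.29 = 23.2.
cat         O        E   (O−E)²/E
0          13       12     0.0833
1          20     25.6     1.2250
2          42     19.2    27.0750
3           5     23.2    14.2776
Sum = 42.661
df = 3. Since 42.661 > 7.815, we reject H₀.

42.661; reject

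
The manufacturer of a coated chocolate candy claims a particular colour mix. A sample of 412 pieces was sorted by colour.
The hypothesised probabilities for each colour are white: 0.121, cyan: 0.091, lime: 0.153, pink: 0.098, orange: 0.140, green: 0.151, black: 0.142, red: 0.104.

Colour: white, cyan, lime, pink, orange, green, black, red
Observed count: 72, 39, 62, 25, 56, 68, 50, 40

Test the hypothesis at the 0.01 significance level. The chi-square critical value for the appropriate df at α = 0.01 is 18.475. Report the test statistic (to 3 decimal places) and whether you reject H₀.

Expected counts E_i = n·p_i: 412×0.121 = 49.852, 412×0.091 = 37.492, 412×0.153 = 63.036, 412×0.098 = 40.376, 412×0.140 = 57.68, 412×0.151 = 62.212, 412×0.142 = 58.504, 412×0.104 = 42.848.
white: (72 − 49.852)²/49.852 = 490.533904/49.852 = 9.8398
cyan: (39 − 37.492)²/37.492 = 2.274064/37.492 = 0.0607
lime: (62 − 63.036)²/63.036 = 1.073296/63.036 = 0.0170
pink: (25 − 40.376)²/40.376 = 236.421376/40.376 = 5.8555
orange: (56 − 57.68)²/57.68 = 2.8224/57.68 = 0.0489
green: (68 − 62.212)²/62.212 = 33.500944/62.212 = 0.5385
black: (50 − 58.504)²/58.504 = 72.318016/58.504 = 1.2361
red: (40 − 42.848)²/42.848 = 8.111104/42.848 = 0.1893
Sum = 17.786
df = 7. Since 17.786 < 18.475, we do not reject H₀.

17.786; do not reject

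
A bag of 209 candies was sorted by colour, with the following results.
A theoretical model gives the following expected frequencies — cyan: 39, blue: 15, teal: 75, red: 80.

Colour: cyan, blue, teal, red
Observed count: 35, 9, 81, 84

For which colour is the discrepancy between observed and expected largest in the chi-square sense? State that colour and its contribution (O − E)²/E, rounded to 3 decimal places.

blue, 2.400

cat         O        E   (O−E)²/E
cyan       35       39     0.4103
blue        9       15     2.4000
teal       81       75     0.4800
red        84       80     0.2000
The largest term is for blue: 2.400.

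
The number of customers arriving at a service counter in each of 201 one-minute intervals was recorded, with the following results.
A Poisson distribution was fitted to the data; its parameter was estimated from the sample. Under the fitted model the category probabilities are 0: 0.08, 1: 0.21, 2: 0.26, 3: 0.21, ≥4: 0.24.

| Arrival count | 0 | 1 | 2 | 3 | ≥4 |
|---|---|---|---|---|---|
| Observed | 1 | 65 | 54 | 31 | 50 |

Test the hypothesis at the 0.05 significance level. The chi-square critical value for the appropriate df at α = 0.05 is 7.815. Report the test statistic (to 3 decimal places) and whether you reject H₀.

29.546; reject

Expected counts E_i = n·p_i: 201×0.08 = 16.08, 201×0.21 = 42.21, 201×0.26 = 52.26, 201×0.21 = 42.21, 201×0.24 = 48.24.
cat         O        E   (O−E)²/E
0           1    16.08    14.1422
1          65    42.21    12.3048
2          54    52.26     0.0579
3          31    42.21     2.9771
≥4         50    48.24     0.0642
Sum = 29.546
df = 3. Since 29.546 > 7.815, we reject H₀.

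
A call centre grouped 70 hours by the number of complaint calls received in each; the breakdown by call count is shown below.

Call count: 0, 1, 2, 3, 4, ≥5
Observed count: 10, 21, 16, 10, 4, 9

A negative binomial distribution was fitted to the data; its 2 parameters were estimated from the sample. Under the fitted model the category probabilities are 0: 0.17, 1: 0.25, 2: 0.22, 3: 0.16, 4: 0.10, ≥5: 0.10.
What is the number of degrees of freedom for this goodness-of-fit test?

There are k = 6 categories and 2 parameters estimated from the data, so df = 6 − 1 − 2 = 3.

3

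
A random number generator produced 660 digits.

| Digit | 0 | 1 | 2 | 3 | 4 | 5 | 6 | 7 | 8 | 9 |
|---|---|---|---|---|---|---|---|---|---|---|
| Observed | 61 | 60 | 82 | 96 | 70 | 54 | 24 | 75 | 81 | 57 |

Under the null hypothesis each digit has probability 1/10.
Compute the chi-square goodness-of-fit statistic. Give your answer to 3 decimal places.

Expected count for each of the 10 categories: 660/10 = 66.
χ² = (61−66)²/66 + (60−66)²/66 + (82−66)²/66 + (96−66)²/66 + (70−66)²/66 + (54−66)²/66 + (24−66)²/66 + (75−66)²/66 + (81−66)²/66 + (57−66)²/66
   = 0.3788 + 0.5455 + 3.8788 + 13.6364 + 0.2424 + 2.1818 + 26.7273 + 1.2273 + 3.4091 + 1.2273
Sum = 53.455

53.455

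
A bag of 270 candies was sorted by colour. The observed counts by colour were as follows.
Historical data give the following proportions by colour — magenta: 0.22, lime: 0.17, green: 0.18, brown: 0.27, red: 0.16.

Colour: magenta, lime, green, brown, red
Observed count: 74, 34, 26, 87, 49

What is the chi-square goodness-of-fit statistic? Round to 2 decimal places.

Expected counts E_i = n·p_i: 270×0.22 = 59.4, 270×0.17 = 45.9, 270×0.18 = 48.6, 270×0.27 = 72.9, 270×0.16 = 43.2.
χ² = (74−59.4)²/59.4 + (34−45.9)²/45.9 + (26−48.6)²/48.6 + (87−72.9)²/72.9 + (49−43.2)²/43.2
   = 3.589 + 3.085 + 10.509 + 2.727 + 0.779
Sum = 20.69

20.69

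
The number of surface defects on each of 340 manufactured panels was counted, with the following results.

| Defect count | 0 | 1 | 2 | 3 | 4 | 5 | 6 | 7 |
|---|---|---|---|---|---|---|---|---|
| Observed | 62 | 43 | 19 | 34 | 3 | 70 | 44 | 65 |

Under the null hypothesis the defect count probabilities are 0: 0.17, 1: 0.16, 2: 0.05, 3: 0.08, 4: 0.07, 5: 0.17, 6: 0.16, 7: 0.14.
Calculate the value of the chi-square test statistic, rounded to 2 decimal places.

Expected counts E_i = n·p_i: 340×0.17 = 57.8, 340×0.16 = 54.4, 340×0.05 = 17, 340×0.08 = 27.2, 340×0.07 = 23.8, 340×0.17 = 57.8, 340×0.16 = 54.4, 340×0.14 = 47.6.
χ² = (62−57.8)²/57.8 + (43−54.4)²/54.4 + (19−17)²/17 + (34−27.2)²/27.2 + (3−23.8)²/23.8 + (70−57.8)²/57.8 + (44−54.4)²/54.4 + (65−47.6)²/47.6
   = 0.305 + 2.389 + 0.235 + 1.700 + 18.178 + 2.575 + 1.988 + 6.361
Sum = 33.73

33.73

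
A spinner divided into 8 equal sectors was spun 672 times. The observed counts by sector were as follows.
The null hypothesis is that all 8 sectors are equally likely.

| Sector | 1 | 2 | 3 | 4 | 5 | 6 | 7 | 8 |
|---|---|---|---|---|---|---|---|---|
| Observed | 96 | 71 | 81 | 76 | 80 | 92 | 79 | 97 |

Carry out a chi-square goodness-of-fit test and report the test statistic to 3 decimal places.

Expected count for each of the 8 categories: 672/8 = 84.
χ² = (96−84)²/84 + (71−84)²/84 + (81−84)²/84 + (76−84)²/84 + (80−84)²/84 + (92−84)²/84 + (79−84)²/84 + (97−84)²/84
   = 1.7143 + 2.0119 + 0.1071 + 0.7619 + 0.1905 + 0.7619 + 0.2976 + 2.0119
Sum = 7.857

7.857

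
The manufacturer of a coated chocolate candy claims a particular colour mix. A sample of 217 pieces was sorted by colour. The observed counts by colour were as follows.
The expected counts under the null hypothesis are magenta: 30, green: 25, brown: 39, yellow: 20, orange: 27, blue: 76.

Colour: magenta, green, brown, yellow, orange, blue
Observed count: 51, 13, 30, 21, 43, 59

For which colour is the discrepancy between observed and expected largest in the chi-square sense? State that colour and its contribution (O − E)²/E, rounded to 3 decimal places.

magenta, 14.700

cat          O        E   (O−E)²/E
magenta     51       30    14.7000
green       13       25     5.7600
brown       30       39     2.0769
yellow      21       20     0.0500
orange      43       27     9.4815
blue        59       76     3.8026
The largest term is for magenta: 14.700.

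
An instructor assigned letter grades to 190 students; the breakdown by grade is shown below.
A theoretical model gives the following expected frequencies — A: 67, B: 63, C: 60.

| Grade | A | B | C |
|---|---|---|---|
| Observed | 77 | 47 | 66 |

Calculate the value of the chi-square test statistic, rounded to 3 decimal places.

6.156

χ² = (77−67)²/67 + (47−63)²/63 + (66−60)²/60
   = 1.4925 + 4.0635 + 0.6000
Sum = 6.156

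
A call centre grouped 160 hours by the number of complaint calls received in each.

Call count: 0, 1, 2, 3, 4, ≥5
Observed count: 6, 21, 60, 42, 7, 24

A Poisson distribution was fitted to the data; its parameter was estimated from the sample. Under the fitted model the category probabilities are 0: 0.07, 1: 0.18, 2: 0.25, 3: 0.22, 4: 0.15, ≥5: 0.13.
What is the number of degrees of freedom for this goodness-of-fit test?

There are k = 6 categories and 1 parameter estimated from the data, so df = 6 − 1 − 1 = 4.

4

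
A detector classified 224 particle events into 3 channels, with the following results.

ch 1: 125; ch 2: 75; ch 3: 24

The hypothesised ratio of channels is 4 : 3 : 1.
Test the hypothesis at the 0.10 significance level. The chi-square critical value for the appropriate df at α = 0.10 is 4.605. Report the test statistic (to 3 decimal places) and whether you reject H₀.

Ratio total = 8. Expected counts: 224×4/8 = 112, 224×3/8 = 84, 224×1/8 = 28.
cat         O        E   (O−E)²/E
ch 1      125      112     1.5089
ch 2       75       84     0.9643
ch 3       24       28     0.5714
Sum = 3.045
df = 2. Since 3.045 < 4.605, we do not reject H₀.

3.045; do not reject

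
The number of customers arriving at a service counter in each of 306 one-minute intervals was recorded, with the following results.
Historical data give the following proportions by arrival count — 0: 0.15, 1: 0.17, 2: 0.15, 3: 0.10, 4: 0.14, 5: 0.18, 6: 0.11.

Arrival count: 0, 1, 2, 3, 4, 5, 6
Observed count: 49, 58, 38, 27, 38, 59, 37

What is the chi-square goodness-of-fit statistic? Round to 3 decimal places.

Expected counts E_i = n·p_i: 306×0.15 = 45.9, 306×0.17 = 52.02, 306×0.15 = 45.9, 306×0.10 = 30.6, 306×0.14 = 42.84, 306×0.18 = 55.08, 306×0.11 = 33.66.
cat         O        E   (O−E)²/E
0          49     45.9     0.2094
1          58    52.02     0.6874
2          38     45.9     1.3597
3          27     30.6     0.4235
4          38    42.84     0.5468
5          59    55.08     0.2790
6          37    33.66     0.3314
Sum = 3.837

3.837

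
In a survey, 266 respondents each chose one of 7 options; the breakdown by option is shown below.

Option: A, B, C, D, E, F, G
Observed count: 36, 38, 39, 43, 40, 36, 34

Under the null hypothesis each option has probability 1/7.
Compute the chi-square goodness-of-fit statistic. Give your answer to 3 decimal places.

Under H₀ each category has probability 1/7, so each expected count is 266/7 = 38.
A: (36 − 38)²/38 = 4/38 = 0.1053
B: (38 − 38)²/38 = 0/38 = 0.0000
C: (39 − 38)²/38 = 1/38 = 0.0263
D: (43 − 38)²/38 = 25/38 = 0.6579
E: (40 − 38)²/38 = 4/38 = 0.1053
F: (36 − 38)²/38 = 4/38 = 0.1053
G: (34 − 38)²/38 = 16/38 = 0.4211
Sum = 1.421

1.421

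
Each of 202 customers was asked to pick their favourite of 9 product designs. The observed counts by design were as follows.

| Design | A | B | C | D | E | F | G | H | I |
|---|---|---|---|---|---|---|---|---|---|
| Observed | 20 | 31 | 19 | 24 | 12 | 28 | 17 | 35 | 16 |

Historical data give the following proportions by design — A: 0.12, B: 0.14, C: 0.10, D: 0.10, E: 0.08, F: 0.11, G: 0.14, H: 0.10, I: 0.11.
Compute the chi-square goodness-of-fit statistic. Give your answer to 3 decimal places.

Expected counts E_i = n·p_i: 202×0.12 = 24.24, 202×0.14 = 28.28, 202×0.10 = 20.2, 202×0.10 = 20.2, 202×0.08 = 16.16, 202×0.11 = 22.22, 202×0.14 = 28.28, 202×0.10 = 20.2, 202×0.11 = 22.22.
cat         O        E   (O−E)²/E
A          20    24.24     0.7417
B          31    28.28     0.2616
C          19     20.2     0.0713
D          24     20.2     0.7149
E          12    16.16     1.0709
F          28    22.22     1.5035
G          17    28.28     4.4992
H          35     20.2    10.8436
I          16    22.22     1.7412
Sum = 21.448

21.448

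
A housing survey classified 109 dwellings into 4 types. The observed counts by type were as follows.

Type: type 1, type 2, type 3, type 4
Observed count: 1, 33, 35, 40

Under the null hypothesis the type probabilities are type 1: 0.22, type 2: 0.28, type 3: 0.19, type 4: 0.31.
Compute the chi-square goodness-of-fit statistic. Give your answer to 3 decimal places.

33.225

Expected counts E_i = n·p_i: 109×0.22 = 23.98, 109×0.28 = 30.52, 109×0.19 = 20.71, 109×0.31 = 33.79.
type 1: (1 − 23.98)²/23.98 = 528.0804/23.98 = 22.0217
type 2: (33 − 30.52)²/30.52 = 6.1504/30.52 = 0.2015
type 3: (35 − 20.71)²/20.71 = 204.2041/20.71 = 9.8602
type 4: (40 − 33.79)²/33.79 = 38.5641/33.79 = 1.1413
Sum = 33.225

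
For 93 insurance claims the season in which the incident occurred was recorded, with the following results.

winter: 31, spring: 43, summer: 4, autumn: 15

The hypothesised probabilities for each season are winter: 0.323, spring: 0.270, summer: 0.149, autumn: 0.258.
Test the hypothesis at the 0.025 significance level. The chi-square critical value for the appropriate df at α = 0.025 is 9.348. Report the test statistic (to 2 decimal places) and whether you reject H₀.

23.16; reject

Expected counts E_i = n·p_i: 93×0.323 = 30.039, 93×0.270 = 25.11, 93×0.149 = 13.857, 93×0.258 = 23.994.
χ² = (31−30.039)²/30.039 + (43−25.11)²/25.11 + (4−13.857)²/13.857 + (15−23.994)²/23.994
   = 0.031 + 12.746 + 7.012 + 3.371
Sum = 23.16
df = 3. Since 23.16 > 9.348, we reject H₀.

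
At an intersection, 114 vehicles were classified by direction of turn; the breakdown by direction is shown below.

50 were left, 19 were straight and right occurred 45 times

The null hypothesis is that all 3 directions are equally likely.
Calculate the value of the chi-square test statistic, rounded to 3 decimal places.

14.579

Expected count for each of the 3 categories: 114/3 = 38.
χ² = (50−38)²/38 + (19−38)²/38 + (45−38)²/38
   = 3.7895 + 9.5000 + 1.2895
Sum = 14.579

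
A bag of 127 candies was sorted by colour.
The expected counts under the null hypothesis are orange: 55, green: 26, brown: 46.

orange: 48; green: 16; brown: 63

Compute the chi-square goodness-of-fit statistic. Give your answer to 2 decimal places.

11.02

χ² = (48−55)²/55 + (16−26)²/26 + (63−46)²/46
   = 0.891 + 3.846 + 6.283
Sum = 11.02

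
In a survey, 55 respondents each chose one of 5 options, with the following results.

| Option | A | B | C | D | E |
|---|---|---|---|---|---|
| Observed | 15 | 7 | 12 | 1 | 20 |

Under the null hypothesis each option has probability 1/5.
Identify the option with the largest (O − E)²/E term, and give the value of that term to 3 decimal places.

Expected count for each of the 5 categories: 55/5 = 11.
cat         O        E   (O−E)²/E
A          15       11     1.4545
B           7       11     1.4545
C          12       11     0.0909
D           1       11     9.0909
E          20       11     7.3636
The largest term is for D: 9.091.

D, 9.091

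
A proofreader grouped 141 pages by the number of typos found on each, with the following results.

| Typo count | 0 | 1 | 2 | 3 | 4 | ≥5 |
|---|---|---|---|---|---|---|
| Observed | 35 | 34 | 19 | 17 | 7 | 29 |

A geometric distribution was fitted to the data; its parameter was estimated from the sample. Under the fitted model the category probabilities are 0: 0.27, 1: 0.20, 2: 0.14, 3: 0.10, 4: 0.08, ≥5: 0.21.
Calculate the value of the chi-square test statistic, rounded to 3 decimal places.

3.701

Expected counts E_i = n·p_i: 141×0.27 = 38.07, 141×0.20 = 28.2, 141×0.14 = 19.74, 141×0.10 = 14.1, 141×0.08 = 11.28, 141×0.21 = 29.61.
cat         O        E   (O−E)²/E
0          35    38.07     0.2476
1          34     28.2     1.1929
2          19    19.74     0.0277
3          17     14.1     0.5965
4           7    11.28     1.6240
≥5         29    29.61     0.0126
Sum = 3.701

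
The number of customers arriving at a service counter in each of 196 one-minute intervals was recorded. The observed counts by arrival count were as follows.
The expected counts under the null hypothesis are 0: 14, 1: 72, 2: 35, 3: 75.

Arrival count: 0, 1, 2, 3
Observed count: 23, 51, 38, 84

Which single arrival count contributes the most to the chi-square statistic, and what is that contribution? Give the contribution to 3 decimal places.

χ² = (23−14)²/14 + (51−72)²/72 + (38−35)²/35 + (84−75)²/75
   = 5.7857 + 6.1250 + 0.2571 + 1.0800
The largest term is for 1: 6.125.

1, 6.125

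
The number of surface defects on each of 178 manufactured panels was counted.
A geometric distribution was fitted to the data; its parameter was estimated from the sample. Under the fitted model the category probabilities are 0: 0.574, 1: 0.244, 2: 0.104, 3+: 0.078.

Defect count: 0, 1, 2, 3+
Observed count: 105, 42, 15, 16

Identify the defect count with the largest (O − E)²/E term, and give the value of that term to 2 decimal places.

2, 0.67

Expected counts E_i = n·p_i: 178×0.574 = 102.172, 178×0.244 = 43.432, 178×0.104 = 18.512, 178×0.078 = 13.884.
χ² = (105−102.172)²/102.172 + (42−43.432)²/43.432 + (15−18.512)²/18.512 + (16−13.884)²/13.884
   = 0.078 + 0.047 + 0.666 + 0.322
The largest term is for 2: 0.67.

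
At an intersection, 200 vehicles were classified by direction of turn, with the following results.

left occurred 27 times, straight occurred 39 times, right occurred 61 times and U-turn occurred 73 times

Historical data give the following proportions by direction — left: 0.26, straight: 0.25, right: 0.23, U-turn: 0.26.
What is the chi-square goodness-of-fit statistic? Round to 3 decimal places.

Expected counts E_i = n·p_i: 200×0.26 = 52, 200×0.25 = 50, 200×0.23 = 46, 200×0.26 = 52.
left: (27 − 52)²/52 = 625/52 = 12.0192
straight: (39 − 50)²/50 = 121/50 = 2.4200
right: (61 − 46)²/46 = 225/46 = 4.8913
U-turn: (73 − 52)²/52 = 441/52 = 8.4808
Sum = 27.811

27.811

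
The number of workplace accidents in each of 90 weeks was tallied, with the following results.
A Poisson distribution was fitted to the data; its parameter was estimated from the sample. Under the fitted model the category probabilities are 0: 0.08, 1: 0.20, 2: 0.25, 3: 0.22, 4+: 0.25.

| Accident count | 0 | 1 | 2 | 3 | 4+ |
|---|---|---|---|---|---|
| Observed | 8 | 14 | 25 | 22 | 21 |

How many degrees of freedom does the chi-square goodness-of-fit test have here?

There are k = 5 categories and 1 parameter estimated from the data, so df = 5 − 1 − 1 = 3.

3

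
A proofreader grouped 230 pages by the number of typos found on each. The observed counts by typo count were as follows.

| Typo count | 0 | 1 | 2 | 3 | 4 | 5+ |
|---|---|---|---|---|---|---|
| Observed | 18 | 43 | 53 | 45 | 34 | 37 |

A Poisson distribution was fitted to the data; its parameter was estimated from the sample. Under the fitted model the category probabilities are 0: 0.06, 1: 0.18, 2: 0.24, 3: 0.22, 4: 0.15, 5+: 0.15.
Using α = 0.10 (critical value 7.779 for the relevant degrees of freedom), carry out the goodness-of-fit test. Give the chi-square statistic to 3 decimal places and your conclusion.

2.236; do not reject

Expected counts E_i = n·p_i: 230×0.06 = 13.8, 230×0.18 = 41.4, 230×0.24 = 55.2, 230×0.22 = 50.6, 230×0.15 = 34.5, 230×0.15 = 34.5.
χ² = (18−13.8)²/13.8 + (43−41.4)²/41.4 + (53−55.2)²/55.2 + (45−50.6)²/50.6 + (34−34.5)²/34.5 + (37−34.5)²/34.5
   = 1.2783 + 0.0618 + 0.0877 + 0.6198 + 0.0072 + 0.1812
Sum = 2.236
df = 4. Since 2.236 < 7.779, we do not reject H₀.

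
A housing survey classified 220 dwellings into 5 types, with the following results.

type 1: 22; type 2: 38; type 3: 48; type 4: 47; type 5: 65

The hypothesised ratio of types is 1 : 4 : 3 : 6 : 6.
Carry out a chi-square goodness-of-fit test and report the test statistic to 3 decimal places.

24.121

Ratio total = 20. Expected counts: 220×1/20 = 11, 220×4/20 = 44, 220×3/20 = 33, 220×6/20 = 66, 220×6/20 = 66.
cat         O        E   (O−E)²/E
type 1     22       11    11.0000
type 2     38       44     0.8182
type 3     48       33     6.8182
type 4     47       66     5.4697
type 5     65       66     0.0152
Sum = 24.121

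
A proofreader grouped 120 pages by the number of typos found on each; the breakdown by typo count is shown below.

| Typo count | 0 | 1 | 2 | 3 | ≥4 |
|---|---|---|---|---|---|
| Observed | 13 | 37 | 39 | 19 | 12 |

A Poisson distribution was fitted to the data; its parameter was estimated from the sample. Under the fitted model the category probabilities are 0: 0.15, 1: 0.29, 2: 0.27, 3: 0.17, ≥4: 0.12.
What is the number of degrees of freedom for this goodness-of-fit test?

3

There are k = 5 categories and 1 parameter estimated from the data, so df = 5 − 1 − 1 = 3.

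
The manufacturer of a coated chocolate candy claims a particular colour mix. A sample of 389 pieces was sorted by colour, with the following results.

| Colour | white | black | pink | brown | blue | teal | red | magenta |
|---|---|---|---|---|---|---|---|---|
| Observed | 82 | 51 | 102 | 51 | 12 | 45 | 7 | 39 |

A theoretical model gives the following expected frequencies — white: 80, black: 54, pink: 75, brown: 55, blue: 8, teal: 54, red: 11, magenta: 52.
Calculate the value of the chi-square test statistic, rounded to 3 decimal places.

18.432

cat          O        E   (O−E)²/E
white       82       80     0.0500
black       51       54     0.1667
pink       102       75     9.7200
brown       51       55     0.2909
blue        12        8     2.0000
teal        45       54     1.5000
red          7       11     1.4545
magenta     39       52     3.2500
Sum = 18.432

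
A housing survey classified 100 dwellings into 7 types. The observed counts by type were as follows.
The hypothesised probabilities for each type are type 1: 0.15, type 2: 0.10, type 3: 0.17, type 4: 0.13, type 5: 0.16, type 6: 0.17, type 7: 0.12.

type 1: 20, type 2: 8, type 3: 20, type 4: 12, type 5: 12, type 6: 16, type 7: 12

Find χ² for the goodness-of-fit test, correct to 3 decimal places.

3.732

Expected counts E_i = n·p_i: 100×0.15 = 15, 100×0.10 = 10, 100×0.17 = 17, 100×0.13 = 13, 100×0.16 = 16, 100×0.17 = 17, 100×0.12 = 12.
χ² = (20−15)²/15 + (8−10)²/10 + (20−17)²/17 + (12−13)²/13 + (12−16)²/16 + (16−17)²/17 + (12−12)²/12
   = 1.6667 + 0.4000 + 0.5294 + 0.0769 + 1.0000 + 0.0588 + 0.0000
Sum = 3.732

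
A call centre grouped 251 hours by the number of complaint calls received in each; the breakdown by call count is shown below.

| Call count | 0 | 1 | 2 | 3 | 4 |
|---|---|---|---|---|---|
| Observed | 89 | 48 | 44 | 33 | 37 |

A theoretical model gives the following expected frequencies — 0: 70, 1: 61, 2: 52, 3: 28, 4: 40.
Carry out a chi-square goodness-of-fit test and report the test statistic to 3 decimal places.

cat         O        E   (O−E)²/E
0          89       70     5.1571
1          48       61     2.7705
2          44       52     1.2308
3          33       28     0.8929
4          37       40     0.2250
Sum = 10.276

10.276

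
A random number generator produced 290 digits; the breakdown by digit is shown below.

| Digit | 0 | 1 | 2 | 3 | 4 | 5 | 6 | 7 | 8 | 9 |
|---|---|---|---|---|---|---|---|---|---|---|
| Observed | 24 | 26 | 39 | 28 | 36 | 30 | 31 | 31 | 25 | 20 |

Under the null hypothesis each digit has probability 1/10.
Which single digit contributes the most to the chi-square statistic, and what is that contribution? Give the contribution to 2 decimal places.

2, 3.45

Under H₀ each category has probability 1/10, so each expected count is 290/10 = 29.
cat         O        E   (O−E)²/E
0          24       29      0.862
1          26       29      0.310
2          39       29      3.448
3          28       29      0.034
4          36       29      1.690
5          30       29      0.034
6          31       29      0.138
7          31       29      0.138
8          25       29      0.552
9          20       29      2.793
The largest term is for 2: 3.45.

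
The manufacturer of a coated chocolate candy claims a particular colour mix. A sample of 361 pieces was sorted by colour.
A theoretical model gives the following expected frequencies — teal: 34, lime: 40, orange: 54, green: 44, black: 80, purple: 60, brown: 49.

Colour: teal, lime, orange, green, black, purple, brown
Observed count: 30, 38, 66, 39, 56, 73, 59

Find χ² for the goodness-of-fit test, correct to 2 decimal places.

15.86

teal: (30 − 34)²/34 = 16/34 = 0.471
lime: (38 − 40)²/40 = 4/40 = 0.100
orange: (66 − 54)²/54 = 144/54 = 2.667
green: (39 − 44)²/44 = 25/44 = 0.568
black: (56 − 80)²/80 = 576/80 = 7.200
purple: (73 − 60)²/60 = 169/60 = 2.817
brown: (59 − 49)²/49 = 100/49 = 2.041
Sum = 15.86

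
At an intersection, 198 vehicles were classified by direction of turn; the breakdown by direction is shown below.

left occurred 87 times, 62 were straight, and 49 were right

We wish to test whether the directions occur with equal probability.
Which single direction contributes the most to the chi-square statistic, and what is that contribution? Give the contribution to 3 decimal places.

left, 6.682

Under H₀ each category has probability 1/3, so each expected count is 198/3 = 66.
left: (87 − 66)²/66 = 441/66 = 6.6818
straight: (62 − 66)²/66 = 16/66 = 0.2424
right: (49 − 66)²/66 = 289/66 = 4.3788
The largest term is for left: 6.682.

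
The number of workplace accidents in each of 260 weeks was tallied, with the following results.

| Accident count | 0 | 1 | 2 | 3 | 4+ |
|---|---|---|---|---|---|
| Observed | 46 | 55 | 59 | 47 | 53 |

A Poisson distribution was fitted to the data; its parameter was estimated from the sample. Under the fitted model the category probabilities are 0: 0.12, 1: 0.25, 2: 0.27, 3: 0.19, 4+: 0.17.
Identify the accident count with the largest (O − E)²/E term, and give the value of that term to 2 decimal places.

0, 7.02

Expected counts E_i = n·p_i: 260×0.12 = 31.2, 260×0.25 = 65, 260×0.27 = 70.2, 260×0.19 = 49.4, 260×0.17 = 44.2.
cat         O        E   (O−E)²/E
0          46     31.2      7.021
1          55       65      1.538
2          59     70.2      1.787
3          47     49.4      0.117
4+         53     44.2      1.752
The largest term is for 0: 7.02.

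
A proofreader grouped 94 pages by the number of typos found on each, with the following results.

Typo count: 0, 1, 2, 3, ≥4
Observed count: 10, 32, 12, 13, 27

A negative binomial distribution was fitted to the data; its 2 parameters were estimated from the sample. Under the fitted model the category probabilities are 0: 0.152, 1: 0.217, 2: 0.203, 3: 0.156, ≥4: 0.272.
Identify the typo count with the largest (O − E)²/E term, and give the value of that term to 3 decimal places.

1, 6.599

Expected counts E_i = n·p_i: 94×0.152 = 14.288, 94×0.217 = 20.398, 94×0.203 = 19.082, 94×0.156 = 14.664, 94×0.272 = 25.568.
χ² = (10−14.288)²/14.288 + (32−20.398)²/20.398 + (12−19.082)²/19.082 + (13−14.664)²/14.664 + (27−25.568)²/25.568
   = 1.2869 + 6.5990 + 2.6284 + 0.1888 + 0.0802
The largest term is for 1: 6.599.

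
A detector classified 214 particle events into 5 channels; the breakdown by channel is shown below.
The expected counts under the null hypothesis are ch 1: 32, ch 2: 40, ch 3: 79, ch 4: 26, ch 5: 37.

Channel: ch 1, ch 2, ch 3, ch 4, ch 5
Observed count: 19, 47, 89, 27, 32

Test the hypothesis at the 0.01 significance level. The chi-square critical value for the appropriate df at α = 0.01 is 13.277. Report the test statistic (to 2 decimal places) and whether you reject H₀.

cat         O        E   (O−E)²/E
ch 1       19       32      5.281
ch 2       47       40      1.225
ch 3       89       79      1.266
ch 4       27       26      0.038
ch 5       32       37      0.676
Sum = 8.49
df = 4. Since 8.49 < 13.277, we do not reject H₀.

8.49; do not reject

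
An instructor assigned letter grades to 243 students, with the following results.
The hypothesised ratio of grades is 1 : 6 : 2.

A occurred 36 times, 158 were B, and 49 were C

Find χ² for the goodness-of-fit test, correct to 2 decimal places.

Ratio total = 9. Expected counts: 243×1/9 = 27, 243×6/9 = 162, 243×2/9 = 54.
cat         O        E   (O−E)²/E
A          36       27      3.000
B         158      162      0.099
C          49       54      0.463
Sum = 3.56

3.56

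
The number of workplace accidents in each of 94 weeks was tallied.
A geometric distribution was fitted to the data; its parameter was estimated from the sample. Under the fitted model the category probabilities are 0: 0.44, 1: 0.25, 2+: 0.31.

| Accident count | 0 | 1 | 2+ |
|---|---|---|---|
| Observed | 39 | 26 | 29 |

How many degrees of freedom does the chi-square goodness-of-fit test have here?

There are k = 3 categories and 1 parameter estimated from the data, so df = 3 − 1 − 1 = 1.

1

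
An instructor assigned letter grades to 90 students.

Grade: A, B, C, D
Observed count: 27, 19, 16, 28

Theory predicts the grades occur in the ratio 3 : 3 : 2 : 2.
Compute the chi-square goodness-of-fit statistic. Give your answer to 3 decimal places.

Ratio total = 10. Expected counts: 90×3/10 = 27, 90×3/10 = 27, 90×2/10 = 18, 90×2/10 = 18.
χ² = (27−27)²/27 + (19−27)²/27 + (16−18)²/18 + (28−18)²/18
   = 0.0000 + 2.3704 + 0.2222 + 5.5556
Sum = 8.148

8.148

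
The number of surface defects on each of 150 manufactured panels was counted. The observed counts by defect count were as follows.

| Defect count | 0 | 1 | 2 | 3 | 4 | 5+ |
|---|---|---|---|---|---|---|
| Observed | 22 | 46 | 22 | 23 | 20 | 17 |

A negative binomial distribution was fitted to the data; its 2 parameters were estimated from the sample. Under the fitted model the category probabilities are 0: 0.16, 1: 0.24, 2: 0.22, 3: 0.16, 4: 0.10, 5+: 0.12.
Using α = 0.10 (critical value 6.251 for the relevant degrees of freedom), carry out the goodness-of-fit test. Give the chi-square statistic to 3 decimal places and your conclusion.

Expected counts E_i = n·p_i: 150×0.16 = 24, 150×0.24 = 36, 150×0.22 = 33, 150×0.16 = 24, 150×0.10 = 15, 150×0.12 = 18.
cat         O        E   (O−E)²/E
0          22       24     0.1667
1          46       36     2.7778
2          22       33     3.6667
3          23       24     0.0417
4          20       15     1.6667
5+         17       18     0.0556
Sum = 8.375
df = 3. Since 8.375 > 6.251, we reject H₀.

8.375; reject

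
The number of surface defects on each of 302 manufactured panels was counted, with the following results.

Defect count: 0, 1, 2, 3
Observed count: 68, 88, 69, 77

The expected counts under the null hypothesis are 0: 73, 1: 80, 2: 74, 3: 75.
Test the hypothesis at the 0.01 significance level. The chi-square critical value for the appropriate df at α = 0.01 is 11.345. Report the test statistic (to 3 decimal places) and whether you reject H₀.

cat         O        E   (O−E)²/E
0          68       73     0.3425
1          88       80     0.8000
2          69       74     0.3378
3          77       75     0.0533
Sum = 1.534
df = 3. Since 1.534 < 11.345, we do not reject H₀.

1.534; do not reject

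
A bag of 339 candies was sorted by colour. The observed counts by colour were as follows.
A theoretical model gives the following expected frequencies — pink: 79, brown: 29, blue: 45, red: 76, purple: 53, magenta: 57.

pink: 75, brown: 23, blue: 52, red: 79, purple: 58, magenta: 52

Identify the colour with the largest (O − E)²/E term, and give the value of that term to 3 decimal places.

brown, 1.241

χ² = (75−79)²/79 + (23−29)²/29 + (52−45)²/45 + (79−76)²/76 + (58−53)²/53 + (52−57)²/57
   = 0.2025 + 1.2414 + 1.0889 + 0.1184 + 0.4717 + 0.4386
The largest term is for brown: 1.241.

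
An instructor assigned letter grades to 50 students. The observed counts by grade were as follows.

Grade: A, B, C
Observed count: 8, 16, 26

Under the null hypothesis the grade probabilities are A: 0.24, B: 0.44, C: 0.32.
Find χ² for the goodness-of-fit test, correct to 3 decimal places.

9.220

Expected counts E_i = n·p_i: 50×0.24 = 12, 50×0.44 = 22, 50×0.32 = 16.
cat         O        E   (O−E)²/E
A           8       12     1.3333
B          16       22     1.6364
C          26       16     6.2500
Sum = 9.220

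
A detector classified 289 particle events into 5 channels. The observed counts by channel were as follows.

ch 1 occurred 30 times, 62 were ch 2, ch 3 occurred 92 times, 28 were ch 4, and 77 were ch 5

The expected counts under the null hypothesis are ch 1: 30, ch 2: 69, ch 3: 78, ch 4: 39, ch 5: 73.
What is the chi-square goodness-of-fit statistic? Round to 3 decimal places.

ch 1: (30 − 30)²/30 = 0/30 = 0.0000
ch 2: (62 − 69)²/69 = 49/69 = 0.7101
ch 3: (92 − 78)²/78 = 196/78 = 2.5128
ch 4: (28 − 39)²/39 = 121/39 = 3.1026
ch 5: (77 − 73)²/73 = 16/73 = 0.2192
Sum = 6.545

6.545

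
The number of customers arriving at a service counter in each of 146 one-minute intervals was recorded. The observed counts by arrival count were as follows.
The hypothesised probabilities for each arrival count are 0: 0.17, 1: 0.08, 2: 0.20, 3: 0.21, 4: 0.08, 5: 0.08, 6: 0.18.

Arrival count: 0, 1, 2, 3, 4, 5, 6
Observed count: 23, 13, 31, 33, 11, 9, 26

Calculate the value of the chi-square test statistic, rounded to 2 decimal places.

Expected counts E_i = n·p_i: 146×0.17 = 24.82, 146×0.08 = 11.68, 146×0.20 = 29.2, 146×0.21 = 30.66, 146×0.08 = 11.68, 146×0.08 = 11.68, 146×0.18 = 26.28.
0: (23 − 24.82)²/24.82 = 3.3124/24.82 = 0.133
1: (13 − 11.68)²/11.68 = 1.7424/11.68 = 0.149
2: (31 − 29.2)²/29.2 = 3.24/29.2 = 0.111
3: (33 − 30.66)²/30.66 = 5.4756/30.66 = 0.179
4: (11 − 11.68)²/11.68 = 0.4624/11.68 = 0.040
5: (9 − 11.68)²/11.68 = 7.1824/11.68 = 0.615
6: (26 − 26.28)²/26.28 = 0.0784/26.28 = 0.003
Sum = 1.23

1.23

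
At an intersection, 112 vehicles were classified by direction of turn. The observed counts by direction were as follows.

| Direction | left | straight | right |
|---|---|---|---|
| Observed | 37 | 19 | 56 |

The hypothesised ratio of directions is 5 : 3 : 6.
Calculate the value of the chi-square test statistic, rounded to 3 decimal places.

Ratio total = 14. Expected counts: 112×5/14 = 40, 112×3/14 = 24, 112×6/14 = 48.
left: (37 − 40)²/40 = 9/40 = 0.2250
straight: (19 − 24)²/24 = 25/24 = 1.0417
right: (56 − 48)²/48 = 64/48 = 1.3333
Sum = 2.600

2.600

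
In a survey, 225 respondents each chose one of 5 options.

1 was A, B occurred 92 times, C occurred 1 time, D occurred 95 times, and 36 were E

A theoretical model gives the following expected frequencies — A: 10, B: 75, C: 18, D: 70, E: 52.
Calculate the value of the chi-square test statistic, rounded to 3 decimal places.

41.861

A: (1 − 10)²/10 = 81/10 = 8.1000
B: (92 − 75)²/75 = 289/75 = 3.8533
C: (1 − 18)²/18 = 289/18 = 16.0556
D: (95 − 70)²/70 = 625/70 = 8.9286
E: (36 − 52)²/52 = 256/52 = 4.9231
Sum = 41.861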